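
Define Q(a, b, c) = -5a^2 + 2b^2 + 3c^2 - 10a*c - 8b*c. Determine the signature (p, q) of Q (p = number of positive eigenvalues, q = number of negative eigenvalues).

The symmetric matrix is A = [[-5, 0, -5], [0, 2, -4], [-5, -4, 3]].
Congruent diagonalization of A (simultaneous row and column reduction) yields pivots -5, 2, 0.
Counting signs: 1 positive, 1 negative, 1 zero.

(1, 1)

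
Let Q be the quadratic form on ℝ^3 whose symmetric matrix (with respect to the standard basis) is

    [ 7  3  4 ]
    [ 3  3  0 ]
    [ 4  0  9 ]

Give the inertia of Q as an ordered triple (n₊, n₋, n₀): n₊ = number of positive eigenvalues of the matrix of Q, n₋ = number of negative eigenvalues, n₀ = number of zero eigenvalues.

(3, 0, 0)

Applying the same elementary operations to the rows and columns of A produces a congruent diagonal matrix with entries 7, 12/7, 5.
That gives 3 positive pivots.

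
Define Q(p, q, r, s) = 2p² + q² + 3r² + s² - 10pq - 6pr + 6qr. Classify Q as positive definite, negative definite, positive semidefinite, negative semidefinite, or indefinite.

The symmetric matrix is A = [[2, -5, -3, 0], [-5, 1, 3, 0], [-3, 3, 3, 0], [0, 0, 0, 1]].
Symmetric row and column elimination reduces A to a congruent diagonal form with pivots 2, -23/2, 6/23, 1.
So there are 3 positive, 1 negative pivots.
Hence Q is indefinite.

indefinite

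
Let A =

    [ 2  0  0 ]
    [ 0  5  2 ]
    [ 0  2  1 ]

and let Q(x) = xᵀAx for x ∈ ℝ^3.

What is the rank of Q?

3

Symmetric row and column elimination reduces A to a congruent diagonal form with pivots 2, 5, 1/5.
So there are 3 positive pivots.
The rank is the number of nonzero pivots: 3.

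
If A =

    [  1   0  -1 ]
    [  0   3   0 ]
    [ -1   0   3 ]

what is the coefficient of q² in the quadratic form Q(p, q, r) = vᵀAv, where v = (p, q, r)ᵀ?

The coefficient of q² is the diagonal entry A[2,2] = 3.

3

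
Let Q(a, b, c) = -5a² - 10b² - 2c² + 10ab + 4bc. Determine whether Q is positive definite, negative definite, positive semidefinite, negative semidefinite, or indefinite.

negative definite

The symmetric matrix is A = [[-5, 5, 0], [5, -10, 2], [0, 2, -2]].
Applying the same elementary operations to the rows and columns of A produces a congruent diagonal matrix with entries -5, -5, -6/5.
Counting signs: 3 negative.
Hence Q is negative definite.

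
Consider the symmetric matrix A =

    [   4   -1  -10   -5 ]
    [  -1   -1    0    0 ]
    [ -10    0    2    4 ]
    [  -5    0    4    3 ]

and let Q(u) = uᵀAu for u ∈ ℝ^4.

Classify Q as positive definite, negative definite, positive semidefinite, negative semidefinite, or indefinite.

indefinite

Row-reducing A symmetrically gives the diagonal entries 4, -5/4, -18, 0.
Counting signs: 1 positive, 2 negative, 1 zero.
Hence Q is indefinite.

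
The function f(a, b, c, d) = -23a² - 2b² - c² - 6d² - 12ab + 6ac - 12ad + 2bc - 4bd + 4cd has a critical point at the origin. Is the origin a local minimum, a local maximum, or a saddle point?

local maximum

The Hessian at the origin is H = [[-46, -12, 6, -12], [-12, -4, 2, -4], [6, 2, -2, 4], [-12, -4, 4, -12]].
Applying the same elementary operations to the rows and columns of H produces a congruent diagonal matrix with entries -46, -20/23, -1, -4.
Counting signs: 4 negative.
H is negative definite, so the origin is a strict local maximum.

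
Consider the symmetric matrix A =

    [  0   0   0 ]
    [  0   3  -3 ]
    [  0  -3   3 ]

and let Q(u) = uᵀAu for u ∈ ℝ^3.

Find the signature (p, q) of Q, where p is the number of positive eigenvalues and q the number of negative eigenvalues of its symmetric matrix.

Congruent diagonalization of A (simultaneous row and column reduction) yields pivots 0, 3, 0.
So there are 1 positive, 2 zero pivots.

(1, 0)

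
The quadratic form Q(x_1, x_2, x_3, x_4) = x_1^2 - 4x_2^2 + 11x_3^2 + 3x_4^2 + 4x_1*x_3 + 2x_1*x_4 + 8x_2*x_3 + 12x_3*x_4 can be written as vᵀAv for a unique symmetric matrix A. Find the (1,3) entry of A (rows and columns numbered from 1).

The coefficient of x_1·x_3 in Q is 4. For a symmetric A this equals A[1,3] + A[3,1] = 2·A[1,3].
So A[1,3] = 4/2 = 2.

2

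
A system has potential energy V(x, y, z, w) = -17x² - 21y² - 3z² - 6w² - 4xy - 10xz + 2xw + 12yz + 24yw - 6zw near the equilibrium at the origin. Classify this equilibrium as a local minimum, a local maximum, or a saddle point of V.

saddle point

The Hessian at the origin is H = [[-34, -4, -10, 2], [-4, -42, 12, 24], [-10, 12, -6, -6], [2, 24, -6, -12]].
Congruent diagonalization of H (simultaneous row and column reduction) yields pivots -34, -706/17, 396/353, 10/11.
That gives 2 positive, 2 negative pivots.
H is indefinite, so the origin is a saddle point.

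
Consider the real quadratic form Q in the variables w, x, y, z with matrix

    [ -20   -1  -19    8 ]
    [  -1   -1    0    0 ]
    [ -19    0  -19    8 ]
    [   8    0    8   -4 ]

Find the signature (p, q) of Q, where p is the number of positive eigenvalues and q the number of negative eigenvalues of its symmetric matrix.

(0, 3)

Applying the same elementary operations to the rows and columns of A produces a congruent diagonal matrix with entries -20, -19/20, 0, -12/19.
So there are 3 negative, 1 zero pivots.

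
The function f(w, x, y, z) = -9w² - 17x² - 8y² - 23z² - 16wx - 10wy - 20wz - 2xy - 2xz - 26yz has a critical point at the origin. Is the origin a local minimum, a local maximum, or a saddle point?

local maximum

The Hessian at the origin is H = [[-18, -16, -10, -20], [-16, -34, -2, -2], [-10, -2, -16, -26], [-20, -2, -26, -46]].
Row-reducing H symmetrically gives the diagonal entries -18, -178/9, -716/89, -40/179.
Counting signs: 4 negative.
H is negative definite, so the origin is a strict local maximum.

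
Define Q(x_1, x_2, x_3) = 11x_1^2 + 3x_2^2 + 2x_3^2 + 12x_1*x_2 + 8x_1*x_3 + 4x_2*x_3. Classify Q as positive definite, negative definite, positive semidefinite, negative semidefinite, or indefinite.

The associated matrix is A = [[11, 6, 4], [6, 3, 2], [4, 2, 2]].
An LDLᵀ factorisation of A has diagonal entries 11, -3/11, 2/3.
That gives 2 positive, 1 negative pivots.
Hence Q is indefinite.

indefinite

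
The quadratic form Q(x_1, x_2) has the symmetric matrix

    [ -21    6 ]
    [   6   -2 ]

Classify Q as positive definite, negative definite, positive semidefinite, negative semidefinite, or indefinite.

Congruent diagonalization of A (simultaneous row and column reduction) yields pivots -21, -2/7.
Counting signs: 2 negative.
Hence Q is negative definite.

negative definite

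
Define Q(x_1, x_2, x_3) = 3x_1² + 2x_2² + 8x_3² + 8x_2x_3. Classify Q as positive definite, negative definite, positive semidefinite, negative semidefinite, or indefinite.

The symmetric matrix is A = [[3, 0, 0], [0, 2, 4], [0, 4, 8]].
Symmetric row and column elimination reduces A to a congruent diagonal form with pivots 3, 2, 0.
Counting signs: 2 positive, 1 zero.
Hence Q is positive semidefinite.

positive semidefinite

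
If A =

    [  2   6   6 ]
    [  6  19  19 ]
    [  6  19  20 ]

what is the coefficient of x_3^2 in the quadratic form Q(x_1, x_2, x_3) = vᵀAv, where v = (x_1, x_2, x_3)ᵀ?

20

The coefficient of x_3^2 is the diagonal entry A[3,3] = 20.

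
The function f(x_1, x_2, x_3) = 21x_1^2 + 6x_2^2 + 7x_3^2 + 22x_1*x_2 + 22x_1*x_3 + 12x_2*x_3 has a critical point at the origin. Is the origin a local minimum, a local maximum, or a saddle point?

The Hessian at the origin is H = [[42, 22, 22], [22, 12, 12], [22, 12, 14]].
Row-reducing H symmetrically gives the diagonal entries 42, 10/21, 2.
That gives 3 positive pivots.
H is positive definite, so the origin is a strict local minimum.

local minimum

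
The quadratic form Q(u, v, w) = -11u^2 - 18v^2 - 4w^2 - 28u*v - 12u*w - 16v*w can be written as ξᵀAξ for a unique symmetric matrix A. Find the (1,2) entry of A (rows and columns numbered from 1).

The coefficient of u·v in Q is -28. For a symmetric A this equals A[1,2] + A[2,1] = 2·A[1,2].
So A[1,2] = -28/2 = -14.

-14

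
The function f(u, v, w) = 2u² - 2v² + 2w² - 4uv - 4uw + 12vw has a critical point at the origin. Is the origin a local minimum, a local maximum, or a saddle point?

The Hessian at the origin is H = [[4, -4, -4], [-4, -4, 12], [-4, 12, 4]].
Applying the same elementary operations to the rows and columns of H produces a congruent diagonal matrix with entries 4, -8, 8.
Counting signs: 2 positive, 1 negative.
H is indefinite, so the origin is a saddle point.

saddle point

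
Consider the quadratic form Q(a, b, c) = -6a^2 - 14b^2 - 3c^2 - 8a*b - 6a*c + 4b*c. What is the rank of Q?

3

The associated matrix is A = [[-6, -4, -3], [-4, -14, 2], [-3, 2, -3]].
Applying the same elementary operations to the rows and columns of A produces a congruent diagonal matrix with entries -6, -34/3, -3/34.
That gives 3 negative pivots.
The rank is the number of nonzero pivots: 3.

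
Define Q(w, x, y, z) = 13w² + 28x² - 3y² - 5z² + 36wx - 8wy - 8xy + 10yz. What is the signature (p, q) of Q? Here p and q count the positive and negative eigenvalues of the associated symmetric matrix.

The symmetric matrix is A = [[13, 18, -4, 0], [18, 28, -4, 0], [-4, -4, -3, 5], [0, 0, 5, -5]].
Row-reducing A symmetrically gives the diagonal entries 13, 40/13, -5, 0.
So there are 2 positive, 1 negative, 1 zero pivots.

(2, 1)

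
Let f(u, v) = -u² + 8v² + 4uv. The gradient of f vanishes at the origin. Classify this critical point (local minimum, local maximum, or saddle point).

saddle point

The Hessian at the origin is H = [[-2, 4], [4, 16]].
det H = -2·16 − (4)² = -48 < 0, so H is indefinite.
Therefore the origin is a saddle point.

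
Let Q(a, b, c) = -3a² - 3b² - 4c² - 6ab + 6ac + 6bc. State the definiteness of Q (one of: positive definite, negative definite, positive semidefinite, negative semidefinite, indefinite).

negative semidefinite

The symmetric matrix is A = [[-3, -3, 3], [-3, -3, 3], [3, 3, -4]].
Row-reducing A symmetrically gives the diagonal entries -3, 0, -1.
Counting signs: 2 negative, 1 zero.
Hence Q is negative semidefinite.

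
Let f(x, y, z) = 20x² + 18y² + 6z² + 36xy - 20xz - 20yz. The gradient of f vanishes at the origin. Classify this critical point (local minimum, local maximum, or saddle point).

The Hessian at the origin is H = [[40, 36, -20], [36, 36, -20], [-20, -20, 12]].
Applying the same elementary operations to the rows and columns of H produces a congruent diagonal matrix with entries 40, 18/5, 8/9.
Counting signs: 3 positive.
H is positive definite, so the origin is a strict local minimum.

local minimum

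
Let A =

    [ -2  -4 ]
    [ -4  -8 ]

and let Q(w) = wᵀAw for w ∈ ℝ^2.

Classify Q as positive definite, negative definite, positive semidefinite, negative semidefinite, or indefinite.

negative semidefinite

Symmetric row and column elimination reduces A to a congruent diagonal form with pivots -2, 0.
That gives 1 negative, 1 zero pivots.
Hence Q is negative semidefinite.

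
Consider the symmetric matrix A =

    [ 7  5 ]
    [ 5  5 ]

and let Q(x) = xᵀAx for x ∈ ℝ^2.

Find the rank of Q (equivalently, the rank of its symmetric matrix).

2

An LDLᵀ factorisation of A has diagonal entries 7, 10/7.
So there are 2 positive pivots.
The rank is the number of nonzero pivots: 2.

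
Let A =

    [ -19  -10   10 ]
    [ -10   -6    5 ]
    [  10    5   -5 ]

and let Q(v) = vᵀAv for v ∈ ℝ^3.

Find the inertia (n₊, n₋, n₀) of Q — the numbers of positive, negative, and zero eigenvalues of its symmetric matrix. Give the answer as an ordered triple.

Congruent diagonalization of A (simultaneous row and column reduction) yields pivots -19, -14/19, 5/14.
Counting signs: 1 positive, 2 negative.

(1, 2, 0)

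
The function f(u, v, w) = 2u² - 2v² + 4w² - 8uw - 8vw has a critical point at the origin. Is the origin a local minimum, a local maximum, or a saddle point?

saddle point

The Hessian at the origin is H = [[4, 0, -8], [0, -4, -8], [-8, -8, 8]].
Row-reducing H symmetrically gives the diagonal entries 4, -4, 8.
So there are 2 positive, 1 negative pivots.
H is indefinite, so the origin is a saddle point.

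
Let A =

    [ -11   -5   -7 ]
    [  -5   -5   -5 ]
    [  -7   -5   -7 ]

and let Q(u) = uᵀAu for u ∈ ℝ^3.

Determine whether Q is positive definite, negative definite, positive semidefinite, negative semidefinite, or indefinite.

Row-reducing A symmetrically gives the diagonal entries -11, -30/11, -4/3.
That gives 3 negative pivots.
Hence Q is negative definite.

negative definite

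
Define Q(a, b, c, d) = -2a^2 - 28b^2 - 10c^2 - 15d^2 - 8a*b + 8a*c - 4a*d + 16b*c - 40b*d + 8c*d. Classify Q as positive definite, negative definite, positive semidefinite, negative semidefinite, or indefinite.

The symmetric matrix of Q is A = [[-2, -4, 4, -2], [-4, -28, 8, -20], [4, 8, -10, 4], [-2, -20, 4, -15]].
Leading principal minors: Δ_1 = -2, Δ_2 = 40, Δ_3 = -80, Δ_4 = 16.
The signs alternate starting with Δ_1 < 0, so by Sylvester's criterion Q is negative definite.

negative definite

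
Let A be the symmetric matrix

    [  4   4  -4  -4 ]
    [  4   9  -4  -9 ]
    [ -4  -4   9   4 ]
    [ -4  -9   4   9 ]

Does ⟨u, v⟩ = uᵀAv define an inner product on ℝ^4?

no

Row-reducing A symmetrically gives the diagonal entries 4, 5, 5, 0.
That gives 3 positive, 1 zero pivots.
Hence Q is positive semidefinite.
⟨·,·⟩ is an inner product exactly when A is positive definite.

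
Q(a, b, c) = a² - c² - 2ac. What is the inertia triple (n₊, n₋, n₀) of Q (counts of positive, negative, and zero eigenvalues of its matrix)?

(1, 1, 1)

The symmetric matrix is A = [[1, 0, -1], [0, 0, 0], [-1, 0, -1]].
Symmetric row and column elimination reduces A to a congruent diagonal form with pivots 1, 0, -2.
That gives 1 positive, 1 negative, 1 zero pivots.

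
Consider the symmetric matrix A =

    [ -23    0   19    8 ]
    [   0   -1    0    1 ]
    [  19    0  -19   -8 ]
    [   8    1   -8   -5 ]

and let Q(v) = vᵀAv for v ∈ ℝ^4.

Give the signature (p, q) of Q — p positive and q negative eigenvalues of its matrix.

(0, 4)

Row-reducing A symmetrically gives the diagonal entries -23, -1, -76/23, -12/19.
So there are 4 negative pivots.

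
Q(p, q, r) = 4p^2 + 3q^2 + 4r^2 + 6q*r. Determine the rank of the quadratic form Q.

3

The associated matrix is A = [[4, 0, 0], [0, 3, 3], [0, 3, 4]].
Row-reducing A symmetrically gives the diagonal entries 4, 3, 1.
So there are 3 positive pivots.
The rank is the number of nonzero pivots: 3.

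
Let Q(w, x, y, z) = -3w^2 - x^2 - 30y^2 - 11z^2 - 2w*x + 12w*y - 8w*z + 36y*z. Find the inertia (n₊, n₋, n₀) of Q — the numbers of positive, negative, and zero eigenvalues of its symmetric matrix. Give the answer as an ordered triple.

The associated matrix is A = [[-3, -1, 6, -4], [-1, -1, 0, 0], [6, 0, -30, 18], [-4, 0, 18, -11]].
Applying the same elementary operations to the rows and columns of A produces a congruent diagonal matrix with entries -3, -2/3, -12, 0.
Counting signs: 3 negative, 1 zero.

(0, 3, 1)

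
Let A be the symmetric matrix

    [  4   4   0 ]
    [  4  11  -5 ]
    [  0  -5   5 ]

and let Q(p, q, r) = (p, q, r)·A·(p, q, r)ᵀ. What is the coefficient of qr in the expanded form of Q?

The coefficient of qr is A[2,3] + A[3,2] = 2·(-5) = -10.

-10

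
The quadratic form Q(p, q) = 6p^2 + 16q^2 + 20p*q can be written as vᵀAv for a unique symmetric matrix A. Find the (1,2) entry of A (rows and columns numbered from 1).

The coefficient of p·q in Q is 20. For a symmetric A this equals A[1,2] + A[2,1] = 2·A[1,2].
So A[1,2] = 20/2 = 10.

10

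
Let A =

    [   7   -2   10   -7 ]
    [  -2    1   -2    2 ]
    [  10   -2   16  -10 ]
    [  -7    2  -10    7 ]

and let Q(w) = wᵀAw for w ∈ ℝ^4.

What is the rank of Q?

Applying the same elementary operations to the rows and columns of A produces a congruent diagonal matrix with entries 7, 3/7, 0, 0.
That gives 2 positive, 2 zero pivots.
The rank is the number of nonzero pivots: 2.

2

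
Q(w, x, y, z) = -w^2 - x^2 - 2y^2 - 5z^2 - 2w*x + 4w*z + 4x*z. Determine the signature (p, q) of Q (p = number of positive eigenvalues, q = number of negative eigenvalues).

Write A = [[-1, -1, 0, 2], [-1, -1, 0, 2], [0, 0, -2, 0], [2, 2, 0, -5]].
Symmetric row and column elimination reduces A to a congruent diagonal form with pivots -1, 0, -2, -1.
That gives 3 negative, 1 zero pivots.

(0, 3)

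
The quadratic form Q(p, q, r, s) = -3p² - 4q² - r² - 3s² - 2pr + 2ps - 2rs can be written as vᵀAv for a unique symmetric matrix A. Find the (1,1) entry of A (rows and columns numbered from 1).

The coefficient of p² in Q is -3, and that is exactly A[1,1].

-3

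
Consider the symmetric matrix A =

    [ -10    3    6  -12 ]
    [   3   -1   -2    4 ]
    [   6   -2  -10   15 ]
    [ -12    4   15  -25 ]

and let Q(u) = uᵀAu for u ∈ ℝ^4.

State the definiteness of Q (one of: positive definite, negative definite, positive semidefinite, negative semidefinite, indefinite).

Leading principal minors: Δ_1 = -10, Δ_2 = 1, Δ_3 = -6, Δ_4 = 5.
The signs alternate starting with Δ_1 < 0, so by Sylvester's criterion Q is negative definite.

negative definite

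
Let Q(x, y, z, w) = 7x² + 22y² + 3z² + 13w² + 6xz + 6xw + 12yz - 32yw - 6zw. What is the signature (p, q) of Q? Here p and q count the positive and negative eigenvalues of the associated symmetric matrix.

The symmetric matrix is A = [[7, 0, 3, 3], [0, 22, 6, -16], [3, 6, 3, -3], [3, -16, -3, 13]].
Row-reducing A symmetrically gives the diagonal entries 7, 22, 6/77, 0.
Counting signs: 3 positive, 1 zero.

(3, 0)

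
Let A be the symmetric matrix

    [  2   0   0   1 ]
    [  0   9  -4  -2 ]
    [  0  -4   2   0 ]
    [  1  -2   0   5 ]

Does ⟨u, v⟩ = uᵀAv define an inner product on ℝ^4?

Row-reducing A symmetrically gives the diagonal entries 2, 9, 2/9, 1/2.
Counting signs: 4 positive.
Hence Q is positive definite.
⟨·,·⟩ is an inner product exactly when A is positive definite.

yes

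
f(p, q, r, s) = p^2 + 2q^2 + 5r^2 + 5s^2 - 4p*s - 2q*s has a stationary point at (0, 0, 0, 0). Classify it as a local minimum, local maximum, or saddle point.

local minimum

The Hessian at the origin is H = [[2, 0, 0, -4], [0, 4, 0, -2], [0, 0, 10, 0], [-4, -2, 0, 10]].
An LDLᵀ factorisation of H has diagonal entries 2, 4, 10, 1.
So there are 4 positive pivots.
H is positive definite, so the origin is a strict local minimum.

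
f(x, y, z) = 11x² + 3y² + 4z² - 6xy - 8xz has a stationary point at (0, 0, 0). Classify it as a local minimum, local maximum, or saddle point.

The Hessian at the origin is H = [[22, -6, -8], [-6, 6, 0], [-8, 0, 8]].
Applying the same elementary operations to the rows and columns of H produces a congruent diagonal matrix with entries 22, 48/11, 4.
So there are 3 positive pivots.
H is positive definite, so the origin is a strict local minimum.

local minimum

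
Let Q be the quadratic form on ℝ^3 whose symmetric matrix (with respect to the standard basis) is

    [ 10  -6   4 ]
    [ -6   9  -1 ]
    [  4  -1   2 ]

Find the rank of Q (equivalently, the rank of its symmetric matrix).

3

Symmetric row and column elimination reduces A to a congruent diagonal form with pivots 10, 27/5, 1/27.
So there are 3 positive pivots.
The rank is the number of nonzero pivots: 3.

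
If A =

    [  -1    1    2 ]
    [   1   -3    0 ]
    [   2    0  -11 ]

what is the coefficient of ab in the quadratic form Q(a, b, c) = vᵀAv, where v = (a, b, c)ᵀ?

2

The coefficient of ab is A[1,2] + A[2,1] = 2·1 = 2.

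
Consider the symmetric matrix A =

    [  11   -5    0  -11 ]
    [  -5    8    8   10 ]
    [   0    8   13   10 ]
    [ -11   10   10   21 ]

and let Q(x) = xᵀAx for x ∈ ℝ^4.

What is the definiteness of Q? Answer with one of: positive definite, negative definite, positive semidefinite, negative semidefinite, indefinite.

positive definite

Congruent diagonalization of A (simultaneous row and column reduction) yields pivots 11, 63/11, 115/63, 15/23.
Counting signs: 4 positive.
Hence Q is positive definite.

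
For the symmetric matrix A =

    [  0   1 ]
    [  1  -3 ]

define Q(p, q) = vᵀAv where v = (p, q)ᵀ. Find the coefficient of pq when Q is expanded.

The coefficient of pq is A[1,2] + A[2,1] = 2·1 = 2.

2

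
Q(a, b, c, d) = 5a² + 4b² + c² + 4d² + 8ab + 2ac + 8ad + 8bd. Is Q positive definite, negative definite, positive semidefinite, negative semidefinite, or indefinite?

The symmetric matrix is A = [[5, 4, 1, 4], [4, 4, 0, 4], [1, 0, 1, 0], [4, 4, 0, 4]].
Row-reducing A symmetrically gives the diagonal entries 5, 4/5, 0, 0.
Counting signs: 2 positive, 2 zero.
Hence Q is positive semidefinite.

positive semidefinite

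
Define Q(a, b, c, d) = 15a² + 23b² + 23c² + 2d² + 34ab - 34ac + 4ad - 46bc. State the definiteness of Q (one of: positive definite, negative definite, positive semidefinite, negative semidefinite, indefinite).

positive semidefinite

The associated matrix is A = [[15, 17, -17, 2], [17, 23, -23, 0], [-17, -23, 23, 0], [2, 0, 0, 2]].
Row-reducing A symmetrically gives the diagonal entries 15, 56/15, 0, 5/14.
That gives 3 positive, 1 zero pivots.
Hence Q is positive semidefinite.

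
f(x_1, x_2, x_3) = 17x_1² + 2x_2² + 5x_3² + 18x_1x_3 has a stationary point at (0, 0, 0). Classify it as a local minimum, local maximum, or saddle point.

local minimum

The Hessian at the origin is H = [[34, 0, 18], [0, 4, 0], [18, 0, 10]].
Congruent diagonalization of H (simultaneous row and column reduction) yields pivots 34, 4, 8/17.
So there are 3 positive pivots.
H is positive definite, so the origin is a strict local minimum.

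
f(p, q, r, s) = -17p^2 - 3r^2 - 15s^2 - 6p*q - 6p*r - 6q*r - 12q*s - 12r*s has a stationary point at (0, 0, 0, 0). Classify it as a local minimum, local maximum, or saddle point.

The Hessian at the origin is H = [[-34, -6, -6, 0], [-6, 0, -6, -12], [-6, -6, -6, -12], [0, -12, -12, -30]].
Applying the same elementary operations to the rows and columns of H produces a congruent diagonal matrix with entries -34, 18/17, -28, -6/7.
Counting signs: 1 positive, 3 negative.
H is indefinite, so the origin is a saddle point.

saddle point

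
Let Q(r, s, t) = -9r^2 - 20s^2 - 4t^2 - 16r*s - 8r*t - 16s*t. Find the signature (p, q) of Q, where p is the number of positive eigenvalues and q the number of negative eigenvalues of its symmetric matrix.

Write A = [[-9, -8, -4], [-8, -20, -8], [-4, -8, -4]].
Congruent diagonalization of A (simultaneous row and column reduction) yields pivots -9, -116/9, -20/29.
Counting signs: 3 negative.

(0, 3)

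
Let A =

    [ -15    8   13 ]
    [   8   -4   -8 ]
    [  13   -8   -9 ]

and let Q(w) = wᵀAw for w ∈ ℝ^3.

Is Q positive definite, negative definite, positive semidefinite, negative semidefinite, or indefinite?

indefinite

An LDLᵀ factorisation of A has diagonal entries -15, 4/15, -2.
So there are 1 positive, 2 negative pivots.
Hence Q is indefinite.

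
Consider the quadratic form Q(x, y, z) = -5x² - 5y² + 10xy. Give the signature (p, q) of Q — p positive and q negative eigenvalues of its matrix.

The associated matrix is A = [[-5, 5, 0], [5, -5, 0], [0, 0, 0]].
Row-reducing A symmetrically gives the diagonal entries -5, 0, 0.
So there are 1 negative, 2 zero pivots.

(0, 1)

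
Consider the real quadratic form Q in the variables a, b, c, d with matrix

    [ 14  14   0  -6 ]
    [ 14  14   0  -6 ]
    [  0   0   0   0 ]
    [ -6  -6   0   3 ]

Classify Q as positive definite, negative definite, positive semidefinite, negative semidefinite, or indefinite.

Congruent diagonalization of A (simultaneous row and column reduction) yields pivots 14, 0, 0, 3/7.
So there are 2 positive, 2 zero pivots.
Hence Q is positive semidefinite.

positive semidefinite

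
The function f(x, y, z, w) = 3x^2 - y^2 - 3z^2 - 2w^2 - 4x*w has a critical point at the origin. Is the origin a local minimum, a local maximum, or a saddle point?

The Hessian at the origin is H = [[6, 0, 0, -4], [0, -2, 0, 0], [0, 0, -6, 0], [-4, 0, 0, -4]].
Applying the same elementary operations to the rows and columns of H produces a congruent diagonal matrix with entries 6, -2, -6, -20/3.
Counting signs: 1 positive, 3 negative.
H is indefinite, so the origin is a saddle point.

saddle point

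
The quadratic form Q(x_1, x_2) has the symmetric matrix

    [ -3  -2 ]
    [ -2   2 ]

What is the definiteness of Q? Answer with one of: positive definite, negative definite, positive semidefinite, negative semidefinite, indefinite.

Symmetric row and column elimination reduces A to a congruent diagonal form with pivots -3, 10/3.
Counting signs: 1 positive, 1 negative.
Hence Q is indefinite.

indefinite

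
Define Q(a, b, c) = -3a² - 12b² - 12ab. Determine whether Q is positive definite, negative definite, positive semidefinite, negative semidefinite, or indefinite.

The associated matrix is A = [[-3, -6, 0], [-6, -12, 0], [0, 0, 0]].
Congruent diagonalization of A (simultaneous row and column reduction) yields pivots -3, 0, 0.
Counting signs: 1 negative, 2 zero.
Hence Q is negative semidefinite.

negative semidefinite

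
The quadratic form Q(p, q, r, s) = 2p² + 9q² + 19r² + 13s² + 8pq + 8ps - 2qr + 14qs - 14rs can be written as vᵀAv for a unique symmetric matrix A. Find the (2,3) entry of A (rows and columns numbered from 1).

-1

The coefficient of q·r in Q is -2. For a symmetric A this equals A[2,3] + A[3,2] = 2·A[2,3].
So A[2,3] = -2/2 = -1.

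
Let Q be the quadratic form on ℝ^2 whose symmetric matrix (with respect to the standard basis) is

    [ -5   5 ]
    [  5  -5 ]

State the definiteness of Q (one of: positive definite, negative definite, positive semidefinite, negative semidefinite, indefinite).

For the 2×2 matrix [[-5, 5], [5, -5]]: det = -5·-5 − (5)² = 0, trace = -10.
det = 0 so one eigenvalue is zero; the form is semidefinite with the sign of the trace.

negative semidefinite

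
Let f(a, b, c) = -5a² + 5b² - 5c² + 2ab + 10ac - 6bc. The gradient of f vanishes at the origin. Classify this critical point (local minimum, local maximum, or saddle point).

The Hessian at the origin is H = [[-10, 2, 10], [2, 10, -6], [10, -6, -10]].
Congruent diagonalization of H (simultaneous row and column reduction) yields pivots -10, 52/5, -20/13.
That gives 1 positive, 2 negative pivots.
H is indefinite, so the origin is a saddle point.

saddle point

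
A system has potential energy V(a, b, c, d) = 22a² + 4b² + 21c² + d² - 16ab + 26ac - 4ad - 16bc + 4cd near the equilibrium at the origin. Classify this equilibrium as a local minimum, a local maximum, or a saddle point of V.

local minimum

The Hessian at the origin is H = [[44, -16, 26, -4], [-16, 8, -16, 0], [26, -16, 42, 4], [-4, 0, 4, 2]].
Symmetric row and column elimination reduces H to a congruent diagonal form with pivots 44, 24/11, 7, 2/21.
Counting signs: 4 positive.
H is positive definite, so the origin is a strict local minimum.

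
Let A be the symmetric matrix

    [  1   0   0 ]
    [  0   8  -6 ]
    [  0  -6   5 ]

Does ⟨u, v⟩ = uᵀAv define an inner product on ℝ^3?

Symmetric row and column elimination reduces A to a congruent diagonal form with pivots 1, 8, 1/2.
That gives 3 positive pivots.
Hence Q is positive definite.
⟨·,·⟩ is an inner product exactly when A is positive definite.

yes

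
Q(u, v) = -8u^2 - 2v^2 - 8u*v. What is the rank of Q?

1

The symmetric matrix is A = [[-8, -4], [-4, -2]].
Symmetric row and column elimination reduces A to a congruent diagonal form with pivots -8, 0.
Counting signs: 1 negative, 1 zero.
The rank is the number of nonzero pivots: 1.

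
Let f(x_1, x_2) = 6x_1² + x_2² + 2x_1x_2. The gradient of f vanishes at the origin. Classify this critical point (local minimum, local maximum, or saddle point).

The Hessian at the origin is H = [[12, 2], [2, 2]].
det H = 12·2 − (2)² = 20 > 0 and H[1,1] = 12 > 0, so H is positive definite.
Therefore the origin is a local minimum.

local minimum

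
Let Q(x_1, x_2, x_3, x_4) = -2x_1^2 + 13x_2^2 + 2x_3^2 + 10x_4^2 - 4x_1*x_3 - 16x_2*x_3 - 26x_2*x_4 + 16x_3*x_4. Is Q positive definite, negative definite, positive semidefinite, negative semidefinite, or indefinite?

Write A = [[-2, 0, -2, 0], [0, 13, -8, -13], [-2, -8, 2, 8], [0, -13, 8, 10]].
Congruent diagonalization of A (simultaneous row and column reduction) yields pivots -2, 13, -12/13, -3.
That gives 1 positive, 3 negative pivots.
Hence Q is indefinite.

indefinite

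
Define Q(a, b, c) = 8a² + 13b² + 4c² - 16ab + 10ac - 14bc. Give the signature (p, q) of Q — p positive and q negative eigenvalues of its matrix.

The symmetric matrix is A = [[8, -8, 5], [-8, 13, -7], [5, -7, 4]].
Applying the same elementary operations to the rows and columns of A produces a congruent diagonal matrix with entries 8, 5, 3/40.
Counting signs: 3 positive.

(3, 0)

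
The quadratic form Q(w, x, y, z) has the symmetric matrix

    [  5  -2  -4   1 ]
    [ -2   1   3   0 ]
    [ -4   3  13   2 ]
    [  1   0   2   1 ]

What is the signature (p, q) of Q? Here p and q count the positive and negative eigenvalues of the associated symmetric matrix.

(2, 0)

Symmetric row and column elimination reduces A to a congruent diagonal form with pivots 5, 1/5, 0, 0.
That gives 2 positive, 2 zero pivots.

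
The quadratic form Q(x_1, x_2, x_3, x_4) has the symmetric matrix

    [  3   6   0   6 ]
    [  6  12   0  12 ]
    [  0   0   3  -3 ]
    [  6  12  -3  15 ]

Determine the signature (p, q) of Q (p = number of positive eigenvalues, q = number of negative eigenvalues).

Applying the same elementary operations to the rows and columns of A produces a congruent diagonal matrix with entries 3, 0, 3, 0.
So there are 2 positive, 2 zero pivots.

(2, 0)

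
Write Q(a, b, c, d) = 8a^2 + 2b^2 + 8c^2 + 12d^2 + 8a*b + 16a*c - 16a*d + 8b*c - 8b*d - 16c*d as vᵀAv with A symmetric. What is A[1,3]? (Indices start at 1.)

8

The coefficient of a·c in Q is 16. For a symmetric A this equals A[1,3] + A[3,1] = 2·A[1,3].
So A[1,3] = 16/2 = 8.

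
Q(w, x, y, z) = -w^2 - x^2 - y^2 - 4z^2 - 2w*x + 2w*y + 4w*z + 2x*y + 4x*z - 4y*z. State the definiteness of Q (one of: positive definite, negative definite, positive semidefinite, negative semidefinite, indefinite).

The associated matrix is A = [[-1, -1, 1, 2], [-1, -1, 1, 2], [1, 1, -1, -2], [2, 2, -2, -4]].
Congruent diagonalization of A (simultaneous row and column reduction) yields pivots -1, 0, 0, 0.
So there are 1 negative, 3 zero pivots.
Hence Q is negative semidefinite.

negative semidefinite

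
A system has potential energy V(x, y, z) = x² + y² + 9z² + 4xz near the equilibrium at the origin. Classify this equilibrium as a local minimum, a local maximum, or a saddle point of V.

local minimum

The Hessian at the origin is H = [[2, 0, 4], [0, 2, 0], [4, 0, 18]].
Row-reducing H symmetrically gives the diagonal entries 2, 2, 10.
That gives 3 positive pivots.
H is positive definite, so the origin is a strict local minimum.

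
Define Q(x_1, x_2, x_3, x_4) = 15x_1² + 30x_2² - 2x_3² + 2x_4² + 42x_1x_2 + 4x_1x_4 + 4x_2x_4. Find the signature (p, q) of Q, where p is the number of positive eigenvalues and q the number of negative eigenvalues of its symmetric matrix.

The associated matrix is A = [[15, 21, 0, 2], [21, 30, 0, 2], [0, 0, -2, 0], [2, 2, 0, 2]].
Symmetric row and column elimination reduces A to a congruent diagonal form with pivots 15, 3/5, -2, 2/3.
Counting signs: 3 positive, 1 negative.

(3, 1)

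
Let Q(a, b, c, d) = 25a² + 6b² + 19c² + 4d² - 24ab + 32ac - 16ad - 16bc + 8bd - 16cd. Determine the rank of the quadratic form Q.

4

The associated matrix is A = [[25, -12, 16, -8], [-12, 6, -8, 4], [16, -8, 19, -8], [-8, 4, -8, 4]].
Congruent diagonalization of A (simultaneous row and column reduction) yields pivots 25, 6/25, 25/3, 12/25.
Counting signs: 4 positive.
The rank is the number of nonzero pivots: 4.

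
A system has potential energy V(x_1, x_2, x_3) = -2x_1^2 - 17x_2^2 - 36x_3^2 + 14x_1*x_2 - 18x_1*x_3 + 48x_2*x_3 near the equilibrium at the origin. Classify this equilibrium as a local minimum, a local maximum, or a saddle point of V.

saddle point

The Hessian at the origin is H = [[-4, 14, -18], [14, -34, 48], [-18, 48, -72]].
An LDLᵀ factorisation of H has diagonal entries -4, 15, -6.
That gives 1 positive, 2 negative pivots.
H is indefinite, so the origin is a saddle point.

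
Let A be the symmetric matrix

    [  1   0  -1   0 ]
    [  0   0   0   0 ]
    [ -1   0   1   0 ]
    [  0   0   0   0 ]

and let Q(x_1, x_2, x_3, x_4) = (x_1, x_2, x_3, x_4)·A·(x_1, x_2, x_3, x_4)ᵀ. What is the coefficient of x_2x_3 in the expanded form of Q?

The coefficient of x_2x_3 is A[2,3] + A[3,2] = 2·0 = 0.

0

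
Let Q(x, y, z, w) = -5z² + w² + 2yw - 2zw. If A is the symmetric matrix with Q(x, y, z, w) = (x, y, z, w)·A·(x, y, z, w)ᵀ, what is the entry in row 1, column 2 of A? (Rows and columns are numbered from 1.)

The coefficient of x·y in Q is 0. For a symmetric A this equals A[1,2] + A[2,1] = 2·A[1,2].
So A[1,2] = 0/2 = 0.

0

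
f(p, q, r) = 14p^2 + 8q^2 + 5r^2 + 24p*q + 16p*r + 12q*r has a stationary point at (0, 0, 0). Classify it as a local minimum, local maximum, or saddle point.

The Hessian at the origin is H = [[28, 24, 16], [24, 16, 12], [16, 12, 10]].
Row-reducing H symmetrically gives the diagonal entries 28, -32/7, 3/2.
So there are 2 positive, 1 negative pivots.
H is indefinite, so the origin is a saddle point.

saddle point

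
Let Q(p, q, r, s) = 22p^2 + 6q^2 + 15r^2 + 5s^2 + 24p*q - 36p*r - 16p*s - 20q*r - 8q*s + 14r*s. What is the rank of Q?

4

The associated matrix is A = [[22, 12, -18, -8], [12, 6, -10, -4], [-18, -10, 15, 7], [-8, -4, 7, 5]].
Congruent diagonalization of A (simultaneous row and column reduction) yields pivots 22, -6/11, 1/3, 2.
That gives 3 positive, 1 negative pivots.
The rank is the number of nonzero pivots: 4.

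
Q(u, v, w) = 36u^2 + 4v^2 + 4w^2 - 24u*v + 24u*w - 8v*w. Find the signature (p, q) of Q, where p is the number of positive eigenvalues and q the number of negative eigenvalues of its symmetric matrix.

(1, 0)

The associated matrix is A = [[36, -12, 12], [-12, 4, -4], [12, -4, 4]].
Applying the same elementary operations to the rows and columns of A produces a congruent diagonal matrix with entries 36, 0, 0.
Counting signs: 1 positive, 2 zero.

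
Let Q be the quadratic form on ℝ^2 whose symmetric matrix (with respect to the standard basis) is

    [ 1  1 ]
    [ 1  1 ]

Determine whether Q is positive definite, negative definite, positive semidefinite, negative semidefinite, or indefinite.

positive semidefinite

Congruent diagonalization of A (simultaneous row and column reduction) yields pivots 1, 0.
That gives 1 positive, 1 zero pivots.
Hence Q is positive semidefinite.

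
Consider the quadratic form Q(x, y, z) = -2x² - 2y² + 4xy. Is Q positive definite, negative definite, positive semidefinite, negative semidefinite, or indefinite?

negative semidefinite

Write A = [[-2, 2, 0], [2, -2, 0], [0, 0, 0]].
Congruent diagonalization of A (simultaneous row and column reduction) yields pivots -2, 0, 0.
That gives 1 negative, 2 zero pivots.
Hence Q is negative semidefinite.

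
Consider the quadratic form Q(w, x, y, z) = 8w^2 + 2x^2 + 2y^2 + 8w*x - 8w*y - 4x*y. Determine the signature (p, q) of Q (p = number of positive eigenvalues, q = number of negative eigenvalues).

(1, 0)

The associated matrix is A = [[8, 4, -4, 0], [4, 2, -2, 0], [-4, -2, 2, 0], [0, 0, 0, 0]].
Applying the same elementary operations to the rows and columns of A produces a congruent diagonal matrix with entries 8, 0, 0, 0.
That gives 1 positive, 3 zero pivots.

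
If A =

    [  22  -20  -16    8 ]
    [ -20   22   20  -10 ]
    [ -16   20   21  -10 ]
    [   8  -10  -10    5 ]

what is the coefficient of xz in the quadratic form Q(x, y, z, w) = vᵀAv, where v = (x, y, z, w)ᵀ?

The coefficient of xz is A[1,3] + A[3,1] = 2·(-16) = -32.

-32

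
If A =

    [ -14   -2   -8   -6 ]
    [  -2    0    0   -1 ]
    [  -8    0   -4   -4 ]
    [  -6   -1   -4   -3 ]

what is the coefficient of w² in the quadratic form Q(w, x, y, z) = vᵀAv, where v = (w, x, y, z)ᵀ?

The coefficient of w² is the diagonal entry A[1,1] = -14.

-14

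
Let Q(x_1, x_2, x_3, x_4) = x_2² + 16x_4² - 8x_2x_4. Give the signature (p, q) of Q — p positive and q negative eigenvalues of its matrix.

(1, 0)

Write A = [[0, 0, 0, 0], [0, 1, 0, -4], [0, 0, 0, 0], [0, -4, 0, 16]].
Row-reducing A symmetrically gives the diagonal entries 0, 1, 0, 0.
Counting signs: 1 positive, 3 zero.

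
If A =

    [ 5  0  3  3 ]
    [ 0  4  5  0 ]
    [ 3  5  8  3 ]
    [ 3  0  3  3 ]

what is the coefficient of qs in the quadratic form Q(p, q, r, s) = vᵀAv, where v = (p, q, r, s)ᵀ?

0

The coefficient of qs is A[2,4] + A[4,2] = 2·0 = 0.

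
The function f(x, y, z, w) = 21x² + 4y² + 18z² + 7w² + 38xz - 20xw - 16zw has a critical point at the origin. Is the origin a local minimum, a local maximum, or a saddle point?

The Hessian at the origin is H = [[42, 0, 38, -20], [0, 8, 0, 0], [38, 0, 36, -16], [-20, 0, -16, 14]].
An LDLᵀ factorisation of H has diagonal entries 42, 8, 34/21, 30/17.
That gives 4 positive pivots.
H is positive definite, so the origin is a strict local minimum.

local minimum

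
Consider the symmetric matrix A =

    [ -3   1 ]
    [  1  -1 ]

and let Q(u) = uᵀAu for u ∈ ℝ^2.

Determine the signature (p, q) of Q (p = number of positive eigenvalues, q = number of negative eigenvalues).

An LDLᵀ factorisation of A has diagonal entries -3, -2/3.
Counting signs: 2 negative.

(0, 2)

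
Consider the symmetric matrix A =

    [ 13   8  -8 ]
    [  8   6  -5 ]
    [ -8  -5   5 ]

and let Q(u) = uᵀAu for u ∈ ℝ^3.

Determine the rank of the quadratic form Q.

An LDLᵀ factorisation of A has diagonal entries 13, 14/13, 1/14.
So there are 3 positive pivots.
The rank is the number of nonzero pivots: 3.

3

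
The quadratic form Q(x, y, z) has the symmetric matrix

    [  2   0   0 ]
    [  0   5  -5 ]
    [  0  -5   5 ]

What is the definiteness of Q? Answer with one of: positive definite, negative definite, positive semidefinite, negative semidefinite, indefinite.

Congruent diagonalization of A (simultaneous row and column reduction) yields pivots 2, 5, 0.
Counting signs: 2 positive, 1 zero.
Hence Q is positive semidefinite.

positive semidefinite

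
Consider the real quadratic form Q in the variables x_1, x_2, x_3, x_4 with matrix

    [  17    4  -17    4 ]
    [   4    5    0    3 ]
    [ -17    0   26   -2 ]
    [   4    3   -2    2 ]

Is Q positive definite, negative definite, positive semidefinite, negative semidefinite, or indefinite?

Leading principal minors: Δ_1 = 17, Δ_2 = 69, Δ_3 = 349, Δ_4 = 5.
All leading principal minors are positive, so by Sylvester's criterion Q is positive definite.

positive definite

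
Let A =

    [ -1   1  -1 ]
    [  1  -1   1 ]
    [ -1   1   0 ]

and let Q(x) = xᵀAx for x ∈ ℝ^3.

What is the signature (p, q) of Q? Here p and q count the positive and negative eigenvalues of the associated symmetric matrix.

(1, 1)

Row-reducing A symmetrically gives the diagonal entries -1, 0, 1.
That gives 1 positive, 1 negative, 1 zero pivots.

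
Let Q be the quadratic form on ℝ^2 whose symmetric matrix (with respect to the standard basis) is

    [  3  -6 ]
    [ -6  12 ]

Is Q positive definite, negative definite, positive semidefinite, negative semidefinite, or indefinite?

Row-reducing A symmetrically gives the diagonal entries 3, 0.
Counting signs: 1 positive, 1 zero.
Hence Q is positive semidefinite.

positive semidefinite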